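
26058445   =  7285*3577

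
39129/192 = 13043/64 = 203.80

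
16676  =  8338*2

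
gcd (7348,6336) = 44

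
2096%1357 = 739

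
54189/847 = 54189/847 = 63.98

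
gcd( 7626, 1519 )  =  31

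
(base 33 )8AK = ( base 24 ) fhe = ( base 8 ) 21546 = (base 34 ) 7SI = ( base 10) 9062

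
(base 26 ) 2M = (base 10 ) 74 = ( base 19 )3H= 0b1001010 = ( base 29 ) 2G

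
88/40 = 2 + 1/5= 2.20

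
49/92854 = 49/92854 = 0.00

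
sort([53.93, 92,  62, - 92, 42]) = [- 92, 42,  53.93,62 , 92] 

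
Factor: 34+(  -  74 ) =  - 2^3*5^1 = -  40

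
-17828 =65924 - 83752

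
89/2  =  89/2 = 44.50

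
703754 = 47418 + 656336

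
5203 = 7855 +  - 2652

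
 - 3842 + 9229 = 5387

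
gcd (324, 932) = 4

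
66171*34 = 2249814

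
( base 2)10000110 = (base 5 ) 1014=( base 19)71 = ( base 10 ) 134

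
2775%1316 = 143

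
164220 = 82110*2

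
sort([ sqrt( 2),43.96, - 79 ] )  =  [  -  79,sqrt( 2), 43.96] 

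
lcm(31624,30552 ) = 1802568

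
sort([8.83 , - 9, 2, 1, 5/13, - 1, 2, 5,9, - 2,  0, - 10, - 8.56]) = [ - 10, - 9, - 8.56, - 2, - 1,  0,  5/13, 1 , 2, 2, 5, 8.83,9]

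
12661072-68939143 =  - 56278071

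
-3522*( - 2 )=7044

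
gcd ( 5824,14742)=182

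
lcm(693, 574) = 56826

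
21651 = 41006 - 19355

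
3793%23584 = 3793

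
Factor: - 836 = - 2^2 * 11^1*19^1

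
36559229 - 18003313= 18555916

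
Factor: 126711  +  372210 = 3^1 * 19^1 * 8753^1 = 498921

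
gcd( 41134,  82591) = 1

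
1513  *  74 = 111962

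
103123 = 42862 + 60261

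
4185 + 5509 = 9694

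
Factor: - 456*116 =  - 2^5 * 3^1*19^1 * 29^1  =  - 52896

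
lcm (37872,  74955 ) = 3597840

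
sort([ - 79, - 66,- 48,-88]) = [-88, - 79, - 66,-48 ]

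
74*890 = 65860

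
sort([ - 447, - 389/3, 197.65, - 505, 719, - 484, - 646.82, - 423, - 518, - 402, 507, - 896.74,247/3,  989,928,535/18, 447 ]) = [ - 896.74, - 646.82, - 518, - 505, - 484,-447,-423 , - 402, - 389/3,535/18 , 247/3, 197.65, 447, 507, 719, 928, 989] 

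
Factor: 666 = 2^1*3^2*37^1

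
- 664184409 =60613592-724798001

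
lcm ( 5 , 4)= 20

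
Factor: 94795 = 5^1 *18959^1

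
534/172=267/86 = 3.10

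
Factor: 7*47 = 7^1*47^1=329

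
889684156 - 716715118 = 172969038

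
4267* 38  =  162146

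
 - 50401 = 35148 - 85549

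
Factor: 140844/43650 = 242/75 = 2^1*3^( - 1)  *  5^( - 2)*11^2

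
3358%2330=1028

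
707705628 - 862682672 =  - 154977044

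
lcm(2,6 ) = 6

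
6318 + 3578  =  9896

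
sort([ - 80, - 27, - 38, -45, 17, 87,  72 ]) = [ - 80, - 45, - 38, - 27, 17, 72,  87]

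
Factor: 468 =2^2*3^2*13^1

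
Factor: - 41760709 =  - 23^1*71^1*107^1 * 239^1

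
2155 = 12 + 2143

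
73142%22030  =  7052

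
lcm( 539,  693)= 4851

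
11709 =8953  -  -2756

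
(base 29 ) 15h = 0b1111101011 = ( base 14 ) 519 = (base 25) 1f3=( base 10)1003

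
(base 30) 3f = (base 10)105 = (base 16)69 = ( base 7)210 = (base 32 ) 39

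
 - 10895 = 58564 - 69459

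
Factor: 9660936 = 2^3*3^1* 61^1 * 6599^1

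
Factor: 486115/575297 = 665/787 = 5^1*7^1*19^1*787^( - 1)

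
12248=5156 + 7092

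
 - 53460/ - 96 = 556 +7/8  =  556.88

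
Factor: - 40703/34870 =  -2^(- 1 )*5^( - 1 )*11^ ( - 1 )*13^1*31^1*101^1*317^ (-1) 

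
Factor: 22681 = 37^1*613^1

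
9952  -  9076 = 876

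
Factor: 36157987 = 1429^1*25303^1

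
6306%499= 318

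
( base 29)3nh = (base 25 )537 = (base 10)3207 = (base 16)C87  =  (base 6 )22503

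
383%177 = 29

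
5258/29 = 5258/29 = 181.31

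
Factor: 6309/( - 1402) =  - 2^(-1)*3^2= - 9/2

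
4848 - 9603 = -4755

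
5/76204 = 5/76204 =0.00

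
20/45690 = 2/4569 = 0.00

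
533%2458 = 533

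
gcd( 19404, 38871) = 63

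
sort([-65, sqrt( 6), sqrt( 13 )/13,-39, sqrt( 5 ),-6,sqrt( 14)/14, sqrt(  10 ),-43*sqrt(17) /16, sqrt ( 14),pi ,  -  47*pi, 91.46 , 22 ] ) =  [ - 47*pi ,-65, - 39, - 43*sqrt( 17)/16,  -  6,sqrt( 14)/14,sqrt ( 13)/13, sqrt (5), sqrt( 6),pi, sqrt ( 10),  sqrt ( 14),22, 91.46 ] 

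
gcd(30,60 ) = 30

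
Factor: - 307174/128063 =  - 2^1*7^1*13^( - 1 )*37^1*593^1*9851^( - 1)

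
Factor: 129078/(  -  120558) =-303/283 =- 3^1*101^1*283^(-1 )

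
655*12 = 7860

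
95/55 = 1 + 8/11 = 1.73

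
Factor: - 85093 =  - 85093^1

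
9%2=1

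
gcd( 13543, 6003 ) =29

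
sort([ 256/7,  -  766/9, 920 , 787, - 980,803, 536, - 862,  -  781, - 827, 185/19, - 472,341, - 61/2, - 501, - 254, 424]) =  [ - 980, - 862, - 827,- 781, - 501, - 472, - 254 , - 766/9, - 61/2, 185/19 , 256/7, 341, 424 , 536, 787 , 803, 920] 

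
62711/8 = 62711/8= 7838.88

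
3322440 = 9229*360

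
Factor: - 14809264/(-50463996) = 2^2 * 3^( - 1)  *  11^( - 1)*382303^( - 1)*925579^1 =3702316/12615999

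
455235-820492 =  - 365257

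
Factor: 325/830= 65/166 = 2^( - 1)*5^1*13^1*83^(-1)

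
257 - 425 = - 168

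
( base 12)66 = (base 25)33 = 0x4e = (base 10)78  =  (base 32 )2e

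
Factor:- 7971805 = - 5^1*31^1*51431^1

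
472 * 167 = 78824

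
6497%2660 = 1177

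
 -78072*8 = - 624576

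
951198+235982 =1187180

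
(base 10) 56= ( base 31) 1P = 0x38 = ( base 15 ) 3B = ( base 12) 48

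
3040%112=16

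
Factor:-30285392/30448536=  -  3785674/3806067= -2^1*3^(- 1)*19^1*283^( - 1)*4483^ (-1 )*99623^1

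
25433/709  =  25433/709= 35.87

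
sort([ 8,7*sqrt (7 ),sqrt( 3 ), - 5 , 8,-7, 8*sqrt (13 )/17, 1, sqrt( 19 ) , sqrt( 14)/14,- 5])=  [-7,-5, - 5,sqrt( 14 )/14, 1 , 8*sqrt( 13 )/17,sqrt (3 ),sqrt ( 19), 8, 8, 7*sqrt( 7)]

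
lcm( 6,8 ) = 24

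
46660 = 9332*5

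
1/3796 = 1/3796= 0.00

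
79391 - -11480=90871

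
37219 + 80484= 117703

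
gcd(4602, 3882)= 6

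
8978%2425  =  1703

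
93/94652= 93/94652 = 0.00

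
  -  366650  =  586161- 952811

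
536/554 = 268/277 =0.97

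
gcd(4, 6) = 2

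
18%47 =18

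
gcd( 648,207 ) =9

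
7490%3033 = 1424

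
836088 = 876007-39919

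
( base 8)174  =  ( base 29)48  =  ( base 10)124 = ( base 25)4O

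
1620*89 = 144180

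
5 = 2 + 3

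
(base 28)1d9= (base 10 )1157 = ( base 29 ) 1AQ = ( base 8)2205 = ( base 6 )5205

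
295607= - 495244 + 790851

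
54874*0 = 0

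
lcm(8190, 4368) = 65520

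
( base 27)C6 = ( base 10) 330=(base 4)11022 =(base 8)512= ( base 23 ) e8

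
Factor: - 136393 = -136393^1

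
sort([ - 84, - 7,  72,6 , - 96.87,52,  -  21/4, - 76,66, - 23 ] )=[ - 96.87,-84, - 76, -23, - 7, - 21/4,6, 52, 66, 72] 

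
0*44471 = 0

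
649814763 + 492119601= 1141934364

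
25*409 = 10225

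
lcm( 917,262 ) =1834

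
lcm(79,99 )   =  7821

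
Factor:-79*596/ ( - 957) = 47084/957 = 2^2*3^( - 1 )*11^ (-1)*29^( - 1)*79^1*149^1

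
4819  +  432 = 5251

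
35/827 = 35/827 =0.04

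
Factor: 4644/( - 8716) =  - 3^3*43^1*2179^( - 1 ) = - 1161/2179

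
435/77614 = 435/77614 = 0.01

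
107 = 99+8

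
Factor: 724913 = 7^1*29^1*3571^1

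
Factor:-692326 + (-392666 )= - 2^6*3^1*5651^1= - 1084992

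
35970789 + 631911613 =667882402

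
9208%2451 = 1855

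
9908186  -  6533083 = 3375103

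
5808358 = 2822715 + 2985643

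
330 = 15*22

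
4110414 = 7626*539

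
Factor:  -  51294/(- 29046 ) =83/47=47^( -1 )*83^1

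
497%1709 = 497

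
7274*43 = 312782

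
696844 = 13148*53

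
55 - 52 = 3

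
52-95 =-43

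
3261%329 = 300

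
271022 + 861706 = 1132728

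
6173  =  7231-1058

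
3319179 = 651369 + 2667810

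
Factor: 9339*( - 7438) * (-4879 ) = 2^1*3^1*7^1 * 11^1 * 17^1*41^1*283^1 * 3719^1 = 338912328678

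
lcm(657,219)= 657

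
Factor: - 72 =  - 2^3*3^2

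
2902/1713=2902/1713= 1.69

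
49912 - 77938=-28026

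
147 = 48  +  99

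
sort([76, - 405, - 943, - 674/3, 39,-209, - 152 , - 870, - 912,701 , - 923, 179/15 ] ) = [ - 943, - 923,  -  912 , - 870,  -  405, - 674/3, - 209, - 152, 179/15, 39,  76, 701 ]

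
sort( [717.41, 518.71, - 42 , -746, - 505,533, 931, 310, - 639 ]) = [-746, - 639,-505,-42, 310, 518.71, 533,717.41,931 ]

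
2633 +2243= 4876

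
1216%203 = 201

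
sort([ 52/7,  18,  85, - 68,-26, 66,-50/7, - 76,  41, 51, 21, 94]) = [ - 76,-68,-26, - 50/7,  52/7,18,  21,41, 51,  66,85, 94]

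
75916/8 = 9489 + 1/2  =  9489.50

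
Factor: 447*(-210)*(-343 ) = 32197410=2^1 * 3^2*5^1*7^4*149^1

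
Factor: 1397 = 11^1*127^1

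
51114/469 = 108 + 66/67 = 108.99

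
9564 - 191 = 9373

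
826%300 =226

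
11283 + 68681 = 79964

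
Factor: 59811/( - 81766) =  - 2^( - 1)*3^1*19937^1 * 40883^( - 1 )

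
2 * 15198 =30396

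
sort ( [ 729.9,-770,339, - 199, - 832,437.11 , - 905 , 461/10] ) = [ - 905, - 832,-770, - 199,461/10, 339,437.11,  729.9]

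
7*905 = 6335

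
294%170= 124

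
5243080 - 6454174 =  - 1211094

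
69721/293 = 237+280/293 = 237.96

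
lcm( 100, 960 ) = 4800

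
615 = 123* 5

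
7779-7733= 46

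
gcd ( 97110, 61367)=1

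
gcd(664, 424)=8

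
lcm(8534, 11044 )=187748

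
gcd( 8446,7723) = 1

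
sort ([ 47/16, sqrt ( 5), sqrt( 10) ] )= [ sqrt( 5), 47/16, sqrt (10) ] 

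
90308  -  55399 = 34909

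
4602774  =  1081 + 4601693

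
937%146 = 61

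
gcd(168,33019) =7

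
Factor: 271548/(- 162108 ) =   -  3^ ( - 1 )*79^( - 1)*397^1 = -397/237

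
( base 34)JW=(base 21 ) 1b6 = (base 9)833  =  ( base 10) 678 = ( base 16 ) 2a6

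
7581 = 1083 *7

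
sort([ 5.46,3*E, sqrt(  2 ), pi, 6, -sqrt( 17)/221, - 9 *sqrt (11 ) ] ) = [-9*sqrt( 11 ) ,-sqrt(17 ) /221,sqrt(2 ),pi, 5.46,6,3*E ]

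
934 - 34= 900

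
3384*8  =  27072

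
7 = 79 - 72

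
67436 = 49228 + 18208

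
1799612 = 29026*62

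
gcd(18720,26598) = 78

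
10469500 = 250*41878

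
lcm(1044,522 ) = 1044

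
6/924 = 1/154 = 0.01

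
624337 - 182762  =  441575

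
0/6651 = 0 = 0.00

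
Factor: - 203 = - 7^1*29^1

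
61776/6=10296 = 10296.00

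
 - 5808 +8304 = 2496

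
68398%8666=7736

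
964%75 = 64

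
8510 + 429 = 8939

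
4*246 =984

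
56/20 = 14/5 = 2.80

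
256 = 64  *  4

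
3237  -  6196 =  - 2959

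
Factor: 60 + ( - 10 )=2^1*5^2= 50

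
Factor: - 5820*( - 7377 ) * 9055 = 2^2*3^2*5^2 * 97^1*1811^1*2459^1 = 388768637700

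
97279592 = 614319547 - 517039955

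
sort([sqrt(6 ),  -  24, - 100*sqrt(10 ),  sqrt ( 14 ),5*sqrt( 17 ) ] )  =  [ - 100*sqrt( 10 ), - 24,  sqrt( 6 ), sqrt( 14 ),  5*sqrt ( 17 )] 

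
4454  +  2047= 6501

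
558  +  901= 1459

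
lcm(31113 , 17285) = 155565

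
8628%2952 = 2724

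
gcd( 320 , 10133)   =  1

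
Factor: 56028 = 2^2*3^1*7^1 * 23^1*  29^1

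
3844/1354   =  1922/677 = 2.84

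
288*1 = 288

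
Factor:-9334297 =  -7^1*23^1*57977^1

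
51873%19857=12159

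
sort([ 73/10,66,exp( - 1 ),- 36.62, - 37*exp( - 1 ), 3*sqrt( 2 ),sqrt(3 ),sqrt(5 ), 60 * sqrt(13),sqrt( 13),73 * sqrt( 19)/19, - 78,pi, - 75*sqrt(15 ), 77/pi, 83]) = [ - 75*sqrt( 15), - 78, - 36.62, - 37*exp(-1),exp( - 1), sqrt(3), sqrt ( 5),pi, sqrt(13 ), 3  *sqrt( 2 ),73/10,73*sqrt(19 )/19,77/pi,66, 83, 60*sqrt(13)] 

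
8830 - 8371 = 459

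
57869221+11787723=69656944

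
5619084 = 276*20359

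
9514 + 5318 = 14832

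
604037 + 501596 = 1105633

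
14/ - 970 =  - 7/485 = - 0.01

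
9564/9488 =1 + 19/2372 = 1.01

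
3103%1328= 447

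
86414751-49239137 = 37175614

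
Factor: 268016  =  2^4*7^1*2393^1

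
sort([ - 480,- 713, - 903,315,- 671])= [ - 903,-713,-671,-480, 315] 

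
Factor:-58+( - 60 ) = -118 = - 2^1*59^1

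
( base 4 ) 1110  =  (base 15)59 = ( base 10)84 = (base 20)44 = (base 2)1010100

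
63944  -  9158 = 54786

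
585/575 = 117/115 = 1.02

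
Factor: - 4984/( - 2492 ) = 2^1 = 2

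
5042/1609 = 3 + 215/1609= 3.13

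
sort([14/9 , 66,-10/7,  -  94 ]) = [ - 94, - 10/7,14/9, 66]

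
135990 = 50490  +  85500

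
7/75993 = 7/75993 = 0.00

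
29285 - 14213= 15072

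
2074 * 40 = 82960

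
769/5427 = 769/5427 = 0.14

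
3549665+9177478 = 12727143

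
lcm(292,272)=19856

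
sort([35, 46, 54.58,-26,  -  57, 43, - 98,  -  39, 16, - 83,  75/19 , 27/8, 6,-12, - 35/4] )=[ - 98, - 83, - 57,  -  39, - 26, - 12, - 35/4 , 27/8, 75/19, 6 , 16, 35, 43, 46,54.58 ]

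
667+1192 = 1859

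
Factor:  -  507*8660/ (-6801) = 2^2*5^1*13^2*433^1* 2267^( - 1) = 1463540/2267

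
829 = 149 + 680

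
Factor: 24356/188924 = 6089/47231 = 73^( - 1)*647^( - 1)*6089^1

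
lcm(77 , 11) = 77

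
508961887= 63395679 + 445566208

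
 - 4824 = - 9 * 536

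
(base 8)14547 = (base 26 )9G3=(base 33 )5W2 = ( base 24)b6n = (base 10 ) 6503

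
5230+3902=9132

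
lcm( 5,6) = 30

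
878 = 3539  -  2661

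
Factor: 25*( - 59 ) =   -  5^2*59^1 = -  1475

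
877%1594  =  877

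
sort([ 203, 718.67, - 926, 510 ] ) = [-926, 203, 510,718.67] 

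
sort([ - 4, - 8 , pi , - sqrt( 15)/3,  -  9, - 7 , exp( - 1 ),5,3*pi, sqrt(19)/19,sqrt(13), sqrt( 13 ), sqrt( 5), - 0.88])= [ - 9 ,-8, - 7, - 4, - sqrt(15 )/3, - 0.88, sqrt( 19 )/19, exp( - 1 ) , sqrt ( 5 ),  pi, sqrt(13 ),sqrt( 13),5, 3*pi ]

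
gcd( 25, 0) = 25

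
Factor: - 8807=  -  8807^1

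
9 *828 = 7452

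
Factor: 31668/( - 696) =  - 2^( - 1 )*7^1*13^1 = - 91/2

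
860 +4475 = 5335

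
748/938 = 374/469 = 0.80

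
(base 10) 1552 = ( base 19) 45d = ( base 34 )1BM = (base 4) 120100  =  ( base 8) 3020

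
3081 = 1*3081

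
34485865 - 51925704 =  - 17439839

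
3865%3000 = 865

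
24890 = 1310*19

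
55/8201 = 55/8201 =0.01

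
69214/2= 34607 = 34607.00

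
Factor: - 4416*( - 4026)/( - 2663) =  - 17778816/2663=- 2^7*  3^2*11^1*23^1*61^1*2663^(- 1)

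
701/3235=701/3235 = 0.22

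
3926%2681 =1245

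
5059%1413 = 820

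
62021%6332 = 5033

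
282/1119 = 94/373 = 0.25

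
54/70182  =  3/3899 = 0.00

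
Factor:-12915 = - 3^2*5^1* 7^1*41^1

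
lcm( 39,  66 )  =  858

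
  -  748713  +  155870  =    -  592843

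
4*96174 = 384696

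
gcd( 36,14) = 2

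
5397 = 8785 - 3388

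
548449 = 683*803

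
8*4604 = 36832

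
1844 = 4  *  461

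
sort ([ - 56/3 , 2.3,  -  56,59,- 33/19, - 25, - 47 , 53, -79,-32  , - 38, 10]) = [-79,-56, - 47,- 38, - 32, - 25,-56/3, - 33/19, 2.3,  10, 53, 59]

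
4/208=1/52 = 0.02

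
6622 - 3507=3115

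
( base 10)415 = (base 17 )177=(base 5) 3130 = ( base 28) EN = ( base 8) 637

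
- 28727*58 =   -  1666166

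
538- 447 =91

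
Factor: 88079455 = 5^1 * 17615891^1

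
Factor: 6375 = 3^1*5^3 * 17^1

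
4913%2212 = 489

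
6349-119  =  6230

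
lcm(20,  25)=100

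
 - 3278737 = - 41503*79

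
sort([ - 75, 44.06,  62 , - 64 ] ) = [ - 75, - 64, 44.06,62 ] 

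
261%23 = 8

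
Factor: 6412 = 2^2 * 7^1* 229^1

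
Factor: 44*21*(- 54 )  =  - 2^3*3^4*7^1*11^1 = - 49896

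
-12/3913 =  - 12/3913 = - 0.00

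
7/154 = 1/22 = 0.05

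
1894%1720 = 174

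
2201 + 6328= 8529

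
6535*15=98025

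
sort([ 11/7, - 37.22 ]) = [ - 37.22,11/7 ] 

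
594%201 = 192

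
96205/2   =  48102 + 1/2 = 48102.50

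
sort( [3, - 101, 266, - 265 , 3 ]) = [ - 265, - 101, 3,3,266 ]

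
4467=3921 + 546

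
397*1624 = 644728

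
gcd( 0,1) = 1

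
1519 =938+581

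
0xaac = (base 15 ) C22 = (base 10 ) 2732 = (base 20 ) 6GC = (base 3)10202012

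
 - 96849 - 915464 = - 1012313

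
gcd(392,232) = 8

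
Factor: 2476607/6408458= 2^(-1 )*7^1*167^(-1)  *  2741^(-1) * 50543^1 = 353801/915494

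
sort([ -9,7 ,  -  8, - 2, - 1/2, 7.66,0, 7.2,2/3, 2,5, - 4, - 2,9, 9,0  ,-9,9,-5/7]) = [ -9,-9, - 8, - 4, - 2,-2, - 5/7, - 1/2,0, 0,2/3,2 , 5, 7, 7.2,7.66, 9,9,9]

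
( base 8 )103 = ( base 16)43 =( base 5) 232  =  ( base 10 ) 67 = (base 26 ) 2F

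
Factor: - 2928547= - 2928547^1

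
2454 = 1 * 2454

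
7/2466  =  7/2466=0.00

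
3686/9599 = 3686/9599 = 0.38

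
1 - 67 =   -  66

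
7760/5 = 1552 =1552.00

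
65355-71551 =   -  6196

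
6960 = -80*(  -  87)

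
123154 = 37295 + 85859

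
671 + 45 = 716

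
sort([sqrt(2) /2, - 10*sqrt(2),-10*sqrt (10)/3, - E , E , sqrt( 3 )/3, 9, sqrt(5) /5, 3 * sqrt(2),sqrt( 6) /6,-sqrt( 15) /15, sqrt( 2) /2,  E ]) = [  -  10 *sqrt(2),-10*sqrt(10)/3, - E, - sqrt( 15)/15,sqrt(6)/6,sqrt( 5) /5, sqrt (3)/3, sqrt( 2)/2, sqrt(2 )/2, E, E, 3*sqrt(2 ),9 ]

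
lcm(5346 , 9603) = 518562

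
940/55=17 + 1/11 = 17.09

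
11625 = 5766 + 5859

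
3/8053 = 3/8053 = 0.00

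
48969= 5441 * 9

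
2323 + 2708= 5031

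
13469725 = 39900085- 26430360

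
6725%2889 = 947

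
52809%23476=5857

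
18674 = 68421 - 49747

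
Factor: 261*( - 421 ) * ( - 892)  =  2^2*3^2*29^1  *  223^1*421^1 =98013852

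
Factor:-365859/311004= - 2^(-2) * 13^1* 59^1 * 163^( - 1) = -767/652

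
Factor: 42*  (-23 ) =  - 966= -  2^1*3^1*7^1 * 23^1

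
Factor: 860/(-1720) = -2^( - 1) = - 1/2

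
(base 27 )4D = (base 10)121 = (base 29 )45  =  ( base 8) 171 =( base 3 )11111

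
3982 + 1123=5105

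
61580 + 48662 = 110242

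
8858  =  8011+847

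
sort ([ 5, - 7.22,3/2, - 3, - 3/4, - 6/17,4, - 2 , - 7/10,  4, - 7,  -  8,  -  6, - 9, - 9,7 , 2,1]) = [ - 9, - 9 , - 8,  -  7.22, -7, - 6, - 3,-2, - 3/4, - 7/10, - 6/17, 1,  3/2,2, 4,4, 5, 7]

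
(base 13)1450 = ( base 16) B7A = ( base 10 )2938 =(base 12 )184A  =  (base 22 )61c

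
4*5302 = 21208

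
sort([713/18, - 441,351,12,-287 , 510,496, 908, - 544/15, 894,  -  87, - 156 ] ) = [  -  441, - 287, - 156, -87, - 544/15,12, 713/18 , 351, 496,510, 894,908]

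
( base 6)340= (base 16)84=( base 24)5c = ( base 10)132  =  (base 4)2010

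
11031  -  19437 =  - 8406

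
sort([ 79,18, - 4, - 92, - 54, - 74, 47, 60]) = [-92, - 74, - 54,  -  4,18,47,60 , 79 ]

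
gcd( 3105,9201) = 3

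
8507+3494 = 12001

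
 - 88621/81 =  - 88621/81 = -1094.09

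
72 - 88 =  - 16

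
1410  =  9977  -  8567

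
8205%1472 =845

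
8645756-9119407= - 473651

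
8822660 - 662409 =8160251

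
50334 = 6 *8389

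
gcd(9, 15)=3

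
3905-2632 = 1273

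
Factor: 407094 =2^1 * 3^1*19^1 * 3571^1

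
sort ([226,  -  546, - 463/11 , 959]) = [ - 546, - 463/11,226 , 959]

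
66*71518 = 4720188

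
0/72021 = 0=0.00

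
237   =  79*3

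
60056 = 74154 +-14098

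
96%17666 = 96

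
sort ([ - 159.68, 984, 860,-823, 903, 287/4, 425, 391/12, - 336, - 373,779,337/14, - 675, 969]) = [ - 823 , - 675, - 373,-336, - 159.68,  337/14,391/12, 287/4,425, 779, 860,903 , 969, 984]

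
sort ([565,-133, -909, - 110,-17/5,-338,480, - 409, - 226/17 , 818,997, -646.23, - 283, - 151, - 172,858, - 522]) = [  -  909, - 646.23,-522, - 409,  -  338, - 283, - 172, - 151, - 133 ,  -  110,- 226/17, - 17/5,480,565, 818,  858, 997]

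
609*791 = 481719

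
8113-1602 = 6511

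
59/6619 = 59/6619 = 0.01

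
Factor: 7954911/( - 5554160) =- 2^( - 4)*3^2*5^(  -  1)*59^1*71^1* 211^1 *69427^(-1 )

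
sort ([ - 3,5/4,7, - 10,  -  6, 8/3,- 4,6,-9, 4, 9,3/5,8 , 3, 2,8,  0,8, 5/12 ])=[ - 10, - 9,  -  6, - 4, - 3, 0,  5/12, 3/5, 5/4, 2, 8/3, 3,4, 6,7,8, 8, 8,9 ] 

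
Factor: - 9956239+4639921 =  - 2^1*3^2*7^1*42193^1 = - 5316318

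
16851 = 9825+7026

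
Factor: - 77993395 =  - 5^1*15598679^1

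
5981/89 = 5981/89 = 67.20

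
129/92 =1 + 37/92=1.40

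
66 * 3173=209418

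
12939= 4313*3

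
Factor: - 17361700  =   - 2^2*5^2*173617^1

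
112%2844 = 112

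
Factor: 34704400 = 2^4 * 5^2*53^1*1637^1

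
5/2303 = 5/2303 = 0.00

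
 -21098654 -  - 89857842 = 68759188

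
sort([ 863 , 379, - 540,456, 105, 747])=[ - 540,105, 379, 456, 747,863 ]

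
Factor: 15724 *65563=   1030912612 = 2^2*3931^1 *65563^1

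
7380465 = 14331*515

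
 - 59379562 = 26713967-86093529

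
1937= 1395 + 542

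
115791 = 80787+35004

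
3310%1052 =154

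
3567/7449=1189/2483  =  0.48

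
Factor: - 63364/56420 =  - 73/65 = - 5^ ( - 1 )*13^( - 1 )* 73^1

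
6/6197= 6/6197 = 0.00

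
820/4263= 820/4263 = 0.19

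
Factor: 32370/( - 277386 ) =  - 65/557=- 5^1 *13^1*557^( - 1) 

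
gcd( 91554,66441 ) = 3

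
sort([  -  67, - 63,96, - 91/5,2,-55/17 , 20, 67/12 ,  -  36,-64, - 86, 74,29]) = [ - 86, - 67 ,-64, - 63, - 36, - 91/5, - 55/17,2, 67/12, 20,29,74,96]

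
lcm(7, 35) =35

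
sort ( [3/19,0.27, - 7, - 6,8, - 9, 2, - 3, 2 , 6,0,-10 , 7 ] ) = [ - 10, -9,- 7 , - 6, - 3,0,3/19,  0.27,  2, 2 , 6,  7,  8]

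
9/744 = 3/248 =0.01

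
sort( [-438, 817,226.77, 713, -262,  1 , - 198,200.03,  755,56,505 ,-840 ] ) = [ - 840, - 438, - 262, - 198 , 1,56,200.03, 226.77,505,713,755, 817] 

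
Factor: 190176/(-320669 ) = -2^5*3^1*7^1*283^1*320669^( - 1) 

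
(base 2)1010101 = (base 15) 5a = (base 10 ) 85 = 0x55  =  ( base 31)2N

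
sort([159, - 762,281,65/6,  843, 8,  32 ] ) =[ - 762,  8,  65/6, 32, 159,281,843]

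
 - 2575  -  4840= - 7415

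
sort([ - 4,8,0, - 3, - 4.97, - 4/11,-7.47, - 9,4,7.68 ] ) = [-9  , -7.47, - 4.97, - 4, - 3, - 4/11,0,4,7.68,8]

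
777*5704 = 4432008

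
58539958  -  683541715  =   -625001757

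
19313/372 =51 + 11/12 = 51.92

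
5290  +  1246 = 6536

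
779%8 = 3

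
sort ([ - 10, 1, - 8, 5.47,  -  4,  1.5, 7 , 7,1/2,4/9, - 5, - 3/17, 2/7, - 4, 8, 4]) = [ - 10, - 8, - 5,-4,-4, - 3/17,2/7,4/9, 1/2, 1,1.5,4, 5.47, 7,  7, 8]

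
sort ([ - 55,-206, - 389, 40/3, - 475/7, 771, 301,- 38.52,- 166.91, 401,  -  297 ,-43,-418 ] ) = [ - 418,  -  389,-297,-206, - 166.91  ,-475/7, -55,-43, - 38.52, 40/3, 301,401,771 ] 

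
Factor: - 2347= - 2347^1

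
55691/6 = 9281+5/6 = 9281.83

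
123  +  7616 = 7739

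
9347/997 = 9347/997 = 9.38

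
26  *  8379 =217854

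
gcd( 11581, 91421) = 1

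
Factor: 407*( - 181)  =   - 11^1 * 37^1 * 181^1 = - 73667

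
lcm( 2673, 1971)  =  195129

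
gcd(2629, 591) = 1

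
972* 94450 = 91805400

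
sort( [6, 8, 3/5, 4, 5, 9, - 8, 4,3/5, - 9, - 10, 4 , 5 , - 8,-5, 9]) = [ - 10,-9 , - 8, - 8, - 5, 3/5,3/5, 4,4, 4, 5, 5, 6, 8,9, 9]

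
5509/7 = 787 = 787.00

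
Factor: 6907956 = 2^2 * 3^1 * 11^1 * 59^1*887^1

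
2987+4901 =7888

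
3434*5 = 17170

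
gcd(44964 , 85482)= 18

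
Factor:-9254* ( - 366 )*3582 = 12132105048 = 2^3*3^3 * 7^1 * 61^1 * 199^1 * 661^1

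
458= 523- 65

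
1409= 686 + 723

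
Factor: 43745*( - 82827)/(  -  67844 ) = 3623267115/67844 = 2^( - 2)*3^2*5^1 * 7^( - 1) * 13^1 * 673^1 * 2423^ (  -  1 )*9203^1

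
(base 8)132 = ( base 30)30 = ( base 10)90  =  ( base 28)36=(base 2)1011010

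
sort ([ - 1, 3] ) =[ - 1,3] 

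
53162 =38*1399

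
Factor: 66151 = 83^1 * 797^1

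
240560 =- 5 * ( - 48112) 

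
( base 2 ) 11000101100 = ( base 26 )28K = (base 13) 947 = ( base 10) 1580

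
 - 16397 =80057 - 96454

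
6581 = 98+6483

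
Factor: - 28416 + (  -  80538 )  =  -2^1 * 3^2*6053^1=- 108954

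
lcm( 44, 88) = 88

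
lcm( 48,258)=2064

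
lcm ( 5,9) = 45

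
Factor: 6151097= 23^1* 267439^1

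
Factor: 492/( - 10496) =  - 3/64= - 2^( - 6)*3^1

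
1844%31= 15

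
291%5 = 1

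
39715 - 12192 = 27523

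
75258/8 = 37629/4 = 9407.25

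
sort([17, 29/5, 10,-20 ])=[ - 20,  29/5,10, 17]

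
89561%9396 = 4997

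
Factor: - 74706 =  - 2^1*3^1*12451^1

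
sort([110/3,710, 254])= [110/3, 254,  710 ] 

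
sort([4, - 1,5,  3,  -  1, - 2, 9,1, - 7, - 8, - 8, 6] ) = [ - 8, - 8, - 7, - 2, - 1, - 1, 1 , 3,4, 5, 6,9 ]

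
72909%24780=23349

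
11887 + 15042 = 26929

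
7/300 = 7/300 = 0.02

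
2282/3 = 2282/3=760.67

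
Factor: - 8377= - 8377^1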